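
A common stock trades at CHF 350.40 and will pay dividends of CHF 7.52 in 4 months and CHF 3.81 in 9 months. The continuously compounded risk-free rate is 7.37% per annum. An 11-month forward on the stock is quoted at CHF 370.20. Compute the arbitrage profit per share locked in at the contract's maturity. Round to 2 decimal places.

PV(dividends) I = 7.52·e^(−0.0737·4/12) + 3.81·e^(−0.0737·9/12) = 10.9426
Fair forward F* = (S − I)·e^(rT) = (350.40 − 10.9426)·e^0.067558 = 339.4574 × 1.069892 = 363.1828
Market CHF 370.20 > fair 363.1828: forward overpriced → cash-and-carry (borrow at r, buy the stock and collect the dividends, short the forward).
Profit at T = |F_mkt − F*| = |370.20 − 363.1828| = CHF 7.02 per share

CHF 7.02 per share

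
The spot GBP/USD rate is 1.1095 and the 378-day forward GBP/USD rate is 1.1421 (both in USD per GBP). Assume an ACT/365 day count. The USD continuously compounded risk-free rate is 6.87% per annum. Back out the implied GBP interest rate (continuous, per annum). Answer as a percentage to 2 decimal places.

F = S·e^((r_USD − r_GBP)T) ⇒ r_GBP = r_USD − ln(F/S)/T
ln(1.1421/1.1095) = 0.028959; /(378/365) = 0.027963
r_GBP = 0.0687 − 0.027963 = 0.040737
r_GBP = 4.07%

4.07%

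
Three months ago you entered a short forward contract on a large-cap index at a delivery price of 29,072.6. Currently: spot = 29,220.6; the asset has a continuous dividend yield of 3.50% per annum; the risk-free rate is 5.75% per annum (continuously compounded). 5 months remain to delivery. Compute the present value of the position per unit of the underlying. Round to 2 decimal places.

Current fair forward for the remaining 5 months: F = S·e^((r − q)·T), (r − q) = 0.0575 − 0.0350 = 0.0225
F = 29220.6 · e^(0.0225 × 5/12) = 29220.6 × 1.00941908 = 29495.8312
Value of long forward = (F − K)·e^(−rT) = (29495.8312 − 29072.6) · e^(−0.0575·5/12)
= 423.2312 × 0.97632639 = 413.21
Short position value = −(long value) = -413.21

-413.21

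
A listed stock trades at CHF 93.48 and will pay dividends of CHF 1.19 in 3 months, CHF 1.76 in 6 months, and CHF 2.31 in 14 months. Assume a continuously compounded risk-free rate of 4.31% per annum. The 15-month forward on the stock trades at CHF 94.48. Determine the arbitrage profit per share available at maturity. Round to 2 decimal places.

CHF 1.20 per share

PV(dividends) I = 1.19·e^(−0.0431·3/12) + 1.76·e^(−0.0431·6/12) + 2.31·e^(−0.0431·14/12) = 5.0964
Fair forward F* = (S − I)·e^(rT) = (93.48 − 5.0964)·e^0.053875 = 88.3836 × 1.055353 = 93.2759
Market CHF 94.48 > fair 93.2759: forward overpriced → cash-and-carry (borrow at r, buy the stock and collect the dividends, short the forward).
Profit at T = |F_mkt − F*| = |94.48 − 93.2759| = CHF 1.20 per share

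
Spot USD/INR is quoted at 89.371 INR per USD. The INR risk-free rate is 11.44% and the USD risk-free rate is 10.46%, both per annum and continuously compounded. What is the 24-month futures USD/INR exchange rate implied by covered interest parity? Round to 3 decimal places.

91.140

F = S·e^((r_INR − r_USD)T) = 89.371 · e^((0.1144 − 0.1046) × 24/12)
= 89.371 · e^0.019600 = 89.371 × 1.019793
F = 91.140 INR per USD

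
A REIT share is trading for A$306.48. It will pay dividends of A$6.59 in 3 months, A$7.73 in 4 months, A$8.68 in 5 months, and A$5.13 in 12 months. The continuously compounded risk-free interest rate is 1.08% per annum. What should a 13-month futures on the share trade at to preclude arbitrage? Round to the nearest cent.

A$281.77

PV(dividends) I = 6.59·e^(−0.0108·3/12) + 7.73·e^(−0.0108·4/12) + 8.68·e^(−0.0108·5/12) + 5.13·e^(−0.0108·12/12)
I = 6.5722 + 7.7022 + 8.6410 + 5.0749 = 27.9903
F = (S − I)·e^(rT) = (306.48 − 27.9903) · e^(0.0108·13/12)
= 278.4897 · e^0.011700 = 278.4897 × 1.011769 = A$281.77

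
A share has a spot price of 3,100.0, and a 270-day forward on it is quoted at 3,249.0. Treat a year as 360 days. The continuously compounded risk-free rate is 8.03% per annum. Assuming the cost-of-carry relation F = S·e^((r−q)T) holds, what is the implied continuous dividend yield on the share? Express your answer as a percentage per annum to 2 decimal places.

1.77%

From F = S·e^((r−q)T): (r − q) = ln(F/S)/T
ln(3249.0/3100.0) = ln(1.048065) = 0.046946
(r − q) = 0.046946 / (270/360) = 0.062595
q = r − ln(F/S)/T = 0.0803 − 0.062595 = 0.017705
q = 1.77%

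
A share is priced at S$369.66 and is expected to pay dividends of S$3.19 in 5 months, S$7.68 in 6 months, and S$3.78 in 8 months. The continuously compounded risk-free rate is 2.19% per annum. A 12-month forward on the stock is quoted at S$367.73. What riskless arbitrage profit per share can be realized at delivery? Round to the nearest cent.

S$4.69 per share

PV(dividends) I = 3.19·e^(−0.0219·5/12) + 7.68·e^(−0.0219·6/12) + 3.78·e^(−0.0219·8/12) = 14.4826
Fair forward F* = (S − I)·e^(rT) = (369.66 − 14.4826)·e^0.021900 = 355.1774 × 1.022142 = 363.0417
Market S$367.73 > fair 363.0417: forward overpriced → cash-and-carry (borrow at r, buy the stock and collect the dividends, short the forward).
Profit at T = |F_mkt − F*| = |367.73 − 363.0417| = S$4.69 per share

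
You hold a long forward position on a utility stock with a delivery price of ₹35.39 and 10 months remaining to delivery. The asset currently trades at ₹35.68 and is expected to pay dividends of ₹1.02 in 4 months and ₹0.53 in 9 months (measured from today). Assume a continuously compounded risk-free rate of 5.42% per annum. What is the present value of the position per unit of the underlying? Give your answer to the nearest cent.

₹0.34

PV(remaining dividends) I = 1.02·e^(−0.0542·4/12) + 0.53·e^(−0.0542·9/12) = 1.5106
Current forward F = (S − I)·e^(rT) = (35.68 − 1.5106)·e^(0.0542·10/12) = 34.1694 × 1.046202 = 35.7481
Value (long) = (F − K)·e^(−rT) = (35.7481 − 35.39) × 0.955838 = 0.3423
Value = ₹0.34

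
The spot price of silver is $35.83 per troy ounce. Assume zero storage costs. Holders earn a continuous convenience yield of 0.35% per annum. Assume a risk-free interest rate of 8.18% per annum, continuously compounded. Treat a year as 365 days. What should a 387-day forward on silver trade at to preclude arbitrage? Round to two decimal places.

Net carry = r + u − y = 0.0818 + 0.0000 − 0.0035 = 0.0783
F = S·e^((r+u−y)T) = 35.83 · e^(0.0783 × 387/365) = 35.83 · e^0.083019
= 35.83 × 1.086562 = $38.93 per troy ounce

$38.93 per troy ounce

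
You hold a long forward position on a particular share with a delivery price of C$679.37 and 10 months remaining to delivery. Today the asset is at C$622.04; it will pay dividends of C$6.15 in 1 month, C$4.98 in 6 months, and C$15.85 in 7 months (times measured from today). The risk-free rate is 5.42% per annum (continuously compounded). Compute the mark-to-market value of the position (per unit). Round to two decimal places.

PV(remaining dividends) I = 6.15·e^(−0.0542·1/12) + 4.98·e^(−0.0542·6/12) + 15.85·e^(−0.0542·7/12) = 26.3259
Current forward F = (S − I)·e^(rT) = (622.04 − 26.3259)·e^(0.0542·10/12) = 595.7141 × 1.046202 = 623.2373
Value (long) = (F − K)·e^(−rT) = (623.2373 − 679.37) × 0.955838 = -53.6538
Value = -C$53.65

-C$53.65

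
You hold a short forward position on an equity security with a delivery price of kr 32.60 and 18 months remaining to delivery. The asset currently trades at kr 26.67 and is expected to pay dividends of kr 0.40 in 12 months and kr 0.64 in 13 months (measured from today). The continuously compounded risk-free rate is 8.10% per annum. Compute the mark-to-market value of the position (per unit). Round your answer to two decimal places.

PV(remaining dividends) I = 0.40·e^(−0.0810·12/12) + 0.64·e^(−0.0810·13/12) = 0.9551
Current forward F = (S − I)·e^(rT) = (26.67 − 0.9551)·e^(0.0810·18/12) = 25.7149 × 1.129189 = 29.0370
Value (long) = (F − K)·e^(−rT) = (29.0370 − 32.60) × 0.885591 = -3.1554
Short position value = −(long value) = kr 3.16

kr 3.16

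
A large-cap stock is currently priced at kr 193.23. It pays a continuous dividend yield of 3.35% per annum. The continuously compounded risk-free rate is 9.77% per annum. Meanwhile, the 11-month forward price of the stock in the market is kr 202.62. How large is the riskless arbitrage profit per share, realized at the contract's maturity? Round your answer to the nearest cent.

Fair forward: F* = S·e^(carry·T), with carry = (r − q) = 0.0977 − 0.0335 = 0.0642
F* = 193.23 · e^(0.0642 × 11/12) = 193.23 · e^0.058850 = 193.23 × 1.060616 = kr 204.9428
Market kr 202.62 < fair kr 204.9428: forward underpriced → reverse cash-and-carry (short spot, go long the forward).
At maturity, profit = |F_mkt − F*| = |202.62 − 204.9428| = kr 2.32 per share

kr 2.32 per share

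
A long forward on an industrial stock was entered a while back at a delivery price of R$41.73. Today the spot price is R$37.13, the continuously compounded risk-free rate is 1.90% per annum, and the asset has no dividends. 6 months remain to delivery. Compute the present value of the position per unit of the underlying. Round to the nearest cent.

Current fair forward for the remaining 6 months: F = S·e^(r·T), r = 0.0190
F = 37.13 · e^(0.0190 × 6/12) = 37.13 × 1.009545 = 37.4844
Value of long forward = (F − K)·e^(−rT) = (37.4844 − 41.73) · e^(−0.0190·6/12)
= -4.2456 × 0.990545 = -4.21

-R$4.21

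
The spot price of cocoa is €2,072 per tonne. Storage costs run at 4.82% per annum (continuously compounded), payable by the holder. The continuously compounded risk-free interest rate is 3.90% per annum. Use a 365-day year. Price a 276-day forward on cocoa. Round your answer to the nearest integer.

€2,213 per tonne

Net carry = r + u − y = 0.0390 + 0.0482 − 0.0000 = 0.0872
F = S·e^((r+u−y)T) = 2072 · e^(0.0872 × 276/365) = 2072 · e^0.065938
= 2072 × 1.068160 = €2,213 per tonne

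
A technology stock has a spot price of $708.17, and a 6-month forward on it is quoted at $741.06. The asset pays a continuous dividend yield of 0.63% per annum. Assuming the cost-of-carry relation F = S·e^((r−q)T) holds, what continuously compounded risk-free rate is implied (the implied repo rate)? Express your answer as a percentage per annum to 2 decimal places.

From F = S·e^((r−q)T): (r − q) = ln(F/S)/T
ln(741.06/708.17) = ln(1.046444) = 0.045398
(r − q) = 0.045398 / (6/12) = 0.090796
r = ln(F/S)/T + q = 0.090796 + 0.0063 = 0.097096
r = 9.71%

9.71%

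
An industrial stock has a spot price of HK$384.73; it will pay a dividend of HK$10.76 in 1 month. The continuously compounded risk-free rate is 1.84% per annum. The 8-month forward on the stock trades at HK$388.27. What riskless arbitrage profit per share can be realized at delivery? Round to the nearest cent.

PV(dividends) I = 10.76·e^(−0.0184·1/12) = 10.7435
Fair forward F* = (S − I)·e^(rT) = (384.73 − 10.7435)·e^0.012267 = 373.9865 × 1.012343 = 378.6026
Market HK$388.27 > fair 378.6026: forward overpriced → cash-and-carry (borrow at r, buy the stock and collect the dividends, short the forward).
Profit at T = |F_mkt − F*| = |388.27 − 378.6026| = HK$9.67 per share

HK$9.67 per share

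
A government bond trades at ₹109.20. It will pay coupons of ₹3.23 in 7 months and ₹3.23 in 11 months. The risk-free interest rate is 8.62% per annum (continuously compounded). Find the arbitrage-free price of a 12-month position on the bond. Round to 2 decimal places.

PV(coupons) I = 3.23·e^(−0.0862·7/12) + 3.23·e^(−0.0862·11/12)
I = 3.0716 + 2.9846 = 6.0562
F = (S − I)·e^(rT) = (109.20 − 6.0562) · e^(0.0862·12/12)
= 103.1438 · e^0.086200 = 103.1438 × 1.090024 = ₹112.43

₹112.43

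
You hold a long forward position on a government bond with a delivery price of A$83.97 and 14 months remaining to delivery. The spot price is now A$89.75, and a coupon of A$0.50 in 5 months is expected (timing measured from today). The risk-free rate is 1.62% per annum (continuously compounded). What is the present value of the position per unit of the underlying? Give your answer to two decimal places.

PV(remaining coupons) I = 0.50·e^(−0.0162·5/12) = 0.4966
Current forward F = (S − I)·e^(rT) = (89.75 − 0.4966)·e^(0.0162·14/12) = 89.2534 × 1.019080 = 90.9564
Value (long) = (F − K)·e^(−rT) = (90.9564 − 83.97) × 0.981277 = 6.8556
Value = A$6.86

A$6.86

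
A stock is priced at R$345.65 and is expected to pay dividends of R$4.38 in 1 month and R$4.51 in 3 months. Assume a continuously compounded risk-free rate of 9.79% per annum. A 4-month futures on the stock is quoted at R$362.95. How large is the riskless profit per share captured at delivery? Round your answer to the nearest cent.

R$14.87 per share

PV(dividends) I = 4.38·e^(−0.0979·1/12) + 4.51·e^(−0.0979·3/12) = 8.7454
Fair futures F* = (S − I)·e^(rT) = (345.65 − 8.7454)·e^0.032633 = 336.9046 × 1.033171 = 348.0801
Market R$362.95 > fair 348.0801: forward overpriced → cash-and-carry (borrow at r, buy the stock and collect the dividends, short the forward).
Profit at T = |F_mkt − F*| = |362.95 − 348.0801| = R$14.87 per share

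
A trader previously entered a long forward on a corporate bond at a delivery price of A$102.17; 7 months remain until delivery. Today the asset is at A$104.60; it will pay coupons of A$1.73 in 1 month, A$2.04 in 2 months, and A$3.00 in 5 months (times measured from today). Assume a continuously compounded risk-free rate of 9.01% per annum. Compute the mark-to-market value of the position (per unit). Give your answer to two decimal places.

A$1.05

PV(remaining coupons) I = 1.73·e^(−0.0901·1/12) + 2.04·e^(−0.0901·2/12) + 3.00·e^(−0.0901·5/12) = 6.6161
Current forward F = (S − I)·e^(rT) = (104.60 − 6.6161)·e^(0.0901·7/12) = 97.9839 × 1.053964 = 103.2715
Value (long) = (F − K)·e^(−rT) = (103.2715 − 102.17) × 0.948799 = 1.0451
Value = A$1.05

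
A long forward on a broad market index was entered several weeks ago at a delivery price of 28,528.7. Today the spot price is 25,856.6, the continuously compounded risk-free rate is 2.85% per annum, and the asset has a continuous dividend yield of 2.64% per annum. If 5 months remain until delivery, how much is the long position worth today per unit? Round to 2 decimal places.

Current fair forward for the remaining 5 months: F = S·e^((r − q)·T), (r − q) = 0.0285 − 0.0264 = 0.0021
F = 25856.6 · e^(0.0021 × 5/12) = 25856.6 × 1.00087538 = 25879.2344
Value of long forward = (F − K)·e^(−rT) = (25879.2344 − 28528.7) · e^(−0.0285·5/12)
= -2649.4656 × 0.98819523 = -2618.19

-2618.19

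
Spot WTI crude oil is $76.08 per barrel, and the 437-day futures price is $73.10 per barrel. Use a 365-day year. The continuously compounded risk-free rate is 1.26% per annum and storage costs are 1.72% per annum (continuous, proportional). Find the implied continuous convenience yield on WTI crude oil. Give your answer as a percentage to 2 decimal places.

6.32%

F = S·e^((r+u−y)T) ⇒ (r+u−y) = ln(F/S)/T
ln(73.10/76.08) = -0.039957; /T ⇒ -0.033374
y = r + u − ln(F/S)/T = 0.0126 + 0.0172 + 0.033374 = 0.063174
y = 6.32%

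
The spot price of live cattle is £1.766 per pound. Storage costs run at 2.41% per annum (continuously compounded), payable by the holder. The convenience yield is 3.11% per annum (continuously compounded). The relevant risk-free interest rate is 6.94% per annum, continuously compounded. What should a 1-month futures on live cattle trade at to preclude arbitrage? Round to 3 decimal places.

£1.775 per pound

Net carry = r + u − y = 0.0694 + 0.0241 − 0.0311 = 0.0624
F = S·e^((r+u−y)T) = 1.766 · e^(0.0624 × 1/12) = 1.766 · e^0.005200
= 1.766 × 1.005214 = £1.775 per pound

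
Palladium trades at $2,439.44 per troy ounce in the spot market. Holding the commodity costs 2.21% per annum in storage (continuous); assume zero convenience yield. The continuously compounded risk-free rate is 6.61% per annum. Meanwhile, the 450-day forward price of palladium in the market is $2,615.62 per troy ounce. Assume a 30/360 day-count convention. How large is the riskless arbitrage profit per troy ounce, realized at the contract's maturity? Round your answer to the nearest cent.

Fair forward: F* = S·e^(carry·T), with carry = (r + u) = 0.0661 + 0.0221 = 0.0882
F* = 2439.44 · e^(0.0882 × 450/360) = 2439.44 · e^0.11025000 = 2439.44 × 1.11655717 = $2723.7742
Market $2615.62 < fair $2723.7742: forward underpriced → reverse cash-and-carry (short spot, go long the forward).
At maturity, profit = |F_mkt − F*| = |2615.62 − 2723.7742| = $108.15 per troy ounce

$108.15 per troy ounce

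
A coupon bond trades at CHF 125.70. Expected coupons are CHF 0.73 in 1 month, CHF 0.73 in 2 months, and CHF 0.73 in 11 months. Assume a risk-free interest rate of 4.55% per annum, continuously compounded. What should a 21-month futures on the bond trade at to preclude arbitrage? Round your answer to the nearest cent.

CHF 133.79

PV(coupons) I = 0.73·e^(−0.0455·1/12) + 0.73·e^(−0.0455·2/12) + 0.73·e^(−0.0455·11/12)
I = 0.7272 + 0.7245 + 0.7002 = 2.1519
F = (S − I)·e^(rT) = (125.70 − 2.1519) · e^(0.0455·21/12)
= 123.5481 · e^0.079625 = 123.5481 × 1.082881 = CHF 133.79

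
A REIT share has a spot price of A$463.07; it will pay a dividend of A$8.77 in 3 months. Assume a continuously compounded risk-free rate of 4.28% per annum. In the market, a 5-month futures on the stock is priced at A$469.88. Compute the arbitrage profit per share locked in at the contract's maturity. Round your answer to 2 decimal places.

A$7.31 per share

PV(dividends) I = 8.77·e^(−0.0428·3/12) = 8.6767
Fair futures F* = (S − I)·e^(rT) = (463.07 − 8.6767)·e^0.017833 = 454.3933 × 1.017993 = 462.5692
Market A$469.88 > fair 462.5692: forward overpriced → cash-and-carry (borrow at r, buy the stock and collect the dividends, short the forward).
Profit at T = |F_mkt − F*| = |469.88 − 462.5692| = A$7.31 per share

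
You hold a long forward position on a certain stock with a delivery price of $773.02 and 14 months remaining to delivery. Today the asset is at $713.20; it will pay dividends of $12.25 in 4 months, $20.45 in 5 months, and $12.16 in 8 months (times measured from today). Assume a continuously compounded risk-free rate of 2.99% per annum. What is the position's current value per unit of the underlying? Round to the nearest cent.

-$77.56

PV(remaining dividends) I = 12.25·e^(−0.0299·4/12) + 20.45·e^(−0.0299·5/12) + 12.16·e^(−0.0299·8/12) = 44.2453
Current forward F = (S − I)·e^(rT) = (713.20 − 44.2453)·e^(0.0299·14/12) = 668.9547 × 1.035499 = 692.7019
Value (long) = (F − K)·e^(−rT) = (692.7019 − 773.02) × 0.965718 = -77.5646
Value = -$77.56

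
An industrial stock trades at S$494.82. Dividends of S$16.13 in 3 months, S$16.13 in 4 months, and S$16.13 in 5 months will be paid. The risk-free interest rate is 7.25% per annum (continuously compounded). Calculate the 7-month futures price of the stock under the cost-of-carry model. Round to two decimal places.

S$466.92

PV(dividends) I = 16.13·e^(−0.0725·3/12) + 16.13·e^(−0.0725·4/12) + 16.13·e^(−0.0725·5/12)
I = 15.8403 + 15.7449 + 15.6500 = 47.2352
F = (S − I)·e^(rT) = (494.82 − 47.2352) · e^(0.0725·7/12)
= 447.5848 · e^0.042292 = 447.5848 × 1.043199 = S$466.92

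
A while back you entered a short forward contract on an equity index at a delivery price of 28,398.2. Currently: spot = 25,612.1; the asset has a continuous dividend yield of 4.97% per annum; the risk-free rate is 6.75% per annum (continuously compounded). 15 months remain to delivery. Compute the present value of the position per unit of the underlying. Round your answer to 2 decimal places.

2031.04

Current fair forward for the remaining 15 months: F = S·e^((r − q)·T), (r − q) = 0.0675 − 0.0497 = 0.0178
F = 25612.1 · e^(0.0178 × 15/12) = 25612.1 × 1.02249938 = 26188.3564
Value of long forward = (F − K)·e^(−rT) = (26188.3564 − 28398.2) · e^(−0.0675·15/12)
= -2209.8436 × 0.91908653 = -2031.04
Short position value = −(long value) = 2031.04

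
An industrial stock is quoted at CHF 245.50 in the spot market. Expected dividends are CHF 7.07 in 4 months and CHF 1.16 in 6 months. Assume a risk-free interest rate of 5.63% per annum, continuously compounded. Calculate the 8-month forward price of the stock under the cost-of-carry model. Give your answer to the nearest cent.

PV(dividends) I = 7.07·e^(−0.0563·4/12) + 1.16·e^(−0.0563·6/12)
I = 6.9386 + 1.1278 = 8.0664
F = (S − I)·e^(rT) = (245.50 − 8.0664) · e^(0.0563·8/12)
= 237.4336 · e^0.037533 = 237.4336 × 1.038246 = CHF 246.51

CHF 246.51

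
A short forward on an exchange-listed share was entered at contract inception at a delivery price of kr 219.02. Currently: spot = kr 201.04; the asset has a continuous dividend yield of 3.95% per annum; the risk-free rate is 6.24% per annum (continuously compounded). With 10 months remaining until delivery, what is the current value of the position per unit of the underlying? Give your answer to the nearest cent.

kr 13.39

Current fair forward for the remaining 10 months: F = S·e^((r − q)·T), (r − q) = 0.0624 − 0.0395 = 0.0229
F = 201.04 · e^(0.0229 × 10/12) = 201.04 × 1.019267 = 204.9134
Value of long forward = (F − K)·e^(−rT) = (204.9134 − 219.02) · e^(−0.0624·10/12)
= -14.1066 × 0.949329 = -13.39
Short position value = −(long value) = kr 13.39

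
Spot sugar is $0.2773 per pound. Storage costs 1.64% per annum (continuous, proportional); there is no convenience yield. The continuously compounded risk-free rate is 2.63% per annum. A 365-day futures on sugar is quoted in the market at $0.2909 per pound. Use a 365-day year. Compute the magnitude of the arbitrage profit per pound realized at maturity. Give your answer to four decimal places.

Fair futures: F* = S·e^(carry·T), with carry = (r + u) = 0.0263 + 0.0164 = 0.0427
F* = 0.2773 · e^(0.0427 × 365/365) = 0.2773 · e^0.042700 = 0.2773 × 1.043625 = $0.2894
Market $0.2909 > fair $0.2894: forward overpriced → cash-and-carry (buy spot, short the forward).
At maturity, profit = |F_mkt − F*| = |0.2909 − 0.2894| = $0.0015 per pound

$0.0015 per pound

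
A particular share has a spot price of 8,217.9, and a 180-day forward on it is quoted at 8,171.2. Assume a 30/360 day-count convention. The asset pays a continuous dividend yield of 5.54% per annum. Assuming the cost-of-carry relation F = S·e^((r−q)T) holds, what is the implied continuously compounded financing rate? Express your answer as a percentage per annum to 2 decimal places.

4.40%

From F = S·e^((r−q)T): (r − q) = ln(F/S)/T
ln(8171.2/8217.9) = ln(0.994317) = -0.005699
(r − q) = -0.005699 / (180/360) = -0.011398
r = ln(F/S)/T + q = -0.011398 + 0.0554 = 0.044002
r = 4.40%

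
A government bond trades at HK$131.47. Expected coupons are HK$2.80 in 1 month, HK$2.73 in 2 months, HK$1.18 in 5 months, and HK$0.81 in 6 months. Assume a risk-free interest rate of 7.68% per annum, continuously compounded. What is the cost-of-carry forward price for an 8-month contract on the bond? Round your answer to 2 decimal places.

HK$130.59

PV(coupons) I = 2.80·e^(−0.0768·1/12) + 2.73·e^(−0.0768·2/12) + 1.18·e^(−0.0768·5/12) + 0.81·e^(−0.0768·6/12)
I = 2.7821 + 2.6953 + 1.1428 + 0.7795 = 7.3997
F = (S − I)·e^(rT) = (131.47 − 7.3997) · e^(0.0768·8/12)
= 124.0703 · e^0.051200 = 124.0703 × 1.052533 = HK$130.59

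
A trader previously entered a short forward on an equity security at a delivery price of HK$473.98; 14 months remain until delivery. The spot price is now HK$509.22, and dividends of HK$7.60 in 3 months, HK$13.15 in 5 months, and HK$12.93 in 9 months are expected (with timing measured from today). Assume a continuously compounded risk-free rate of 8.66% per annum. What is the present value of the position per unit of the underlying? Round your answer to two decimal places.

-HK$48.55

PV(remaining dividends) I = 7.60·e^(−0.0866·3/12) + 13.15·e^(−0.0866·5/12) + 12.93·e^(−0.0866·9/12) = 32.2381
Current forward F = (S − I)·e^(rT) = (509.22 − 32.2381)·e^(0.0866·14/12) = 476.9819 × 1.106314 = 527.6918
Value (long) = (F − K)·e^(−rT) = (527.6918 − 473.98) × 0.903903 = 48.5503
Short position value = −(long value) = -HK$48.55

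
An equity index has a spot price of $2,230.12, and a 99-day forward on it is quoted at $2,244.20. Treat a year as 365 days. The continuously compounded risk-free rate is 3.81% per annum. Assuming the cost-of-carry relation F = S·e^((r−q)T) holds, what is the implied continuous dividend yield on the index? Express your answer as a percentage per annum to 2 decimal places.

From F = S·e^((r−q)T): (r − q) = ln(F/S)/T
ln(2244.20/2230.12) = ln(1.006314) = 0.006294
(r − q) = 0.006294 / (99/365) = 0.023205
q = r − ln(F/S)/T = 0.0381 − 0.023205 = 0.014895
q = 1.49%

1.49%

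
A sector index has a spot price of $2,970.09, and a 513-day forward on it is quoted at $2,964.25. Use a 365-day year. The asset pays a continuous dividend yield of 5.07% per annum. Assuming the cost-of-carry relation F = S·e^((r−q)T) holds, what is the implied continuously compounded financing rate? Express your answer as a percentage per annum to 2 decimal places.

From F = S·e^((r−q)T): (r − q) = ln(F/S)/T
ln(2964.25/2970.09) = ln(0.998034) = -0.001968
(r − q) = -0.001968 / (513/365) = -0.001400
r = ln(F/S)/T + q = -0.001400 + 0.0507 = 0.049300
r = 4.93%

4.93%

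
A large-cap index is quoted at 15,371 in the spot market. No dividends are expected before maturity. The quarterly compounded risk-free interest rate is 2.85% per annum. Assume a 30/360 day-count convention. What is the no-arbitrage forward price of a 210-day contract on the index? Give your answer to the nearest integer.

15,628

F = S · (1+r/4)^(4T)
= 15371 × 1.016704
F = 15,628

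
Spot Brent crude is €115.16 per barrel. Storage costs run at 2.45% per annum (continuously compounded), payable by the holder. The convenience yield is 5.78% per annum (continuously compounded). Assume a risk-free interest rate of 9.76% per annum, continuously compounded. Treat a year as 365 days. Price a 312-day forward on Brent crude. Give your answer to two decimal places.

€121.67 per barrel

Net carry = r + u − y = 0.0976 + 0.0245 − 0.0578 = 0.0643
F = S·e^((r+u−y)T) = 115.16 · e^(0.0643 × 312/365) = 115.16 · e^0.054963
= 115.16 × 1.056502 = €121.67 per barrel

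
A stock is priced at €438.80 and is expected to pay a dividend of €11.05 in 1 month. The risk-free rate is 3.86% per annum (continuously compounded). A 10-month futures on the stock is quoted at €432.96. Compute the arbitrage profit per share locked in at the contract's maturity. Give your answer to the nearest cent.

€8.81 per share

PV(dividends) I = 11.05·e^(−0.0386·1/12) = 11.0145
Fair futures F* = (S − I)·e^(rT) = (438.80 − 11.0145)·e^0.032167 = 427.7855 × 1.032690 = 441.7698
Market €432.96 < fair 441.7698: forward underpriced → reverse cash-and-carry (short the stock, invest proceeds at r, pay the dividends, go long the forward).
Profit at T = |F_mkt − F*| = |432.96 − 441.7698| = €8.81 per share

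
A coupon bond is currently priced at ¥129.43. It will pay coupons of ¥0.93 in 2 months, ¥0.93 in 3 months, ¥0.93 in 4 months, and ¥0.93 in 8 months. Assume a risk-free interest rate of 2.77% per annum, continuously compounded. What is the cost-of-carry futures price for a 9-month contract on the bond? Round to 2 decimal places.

PV(coupons) I = 0.93·e^(−0.0277·2/12) + 0.93·e^(−0.0277·3/12) + 0.93·e^(−0.0277·4/12) + 0.93·e^(−0.0277·8/12)
I = 0.9257 + 0.9236 + 0.9215 + 0.9130 = 3.6838
F = (S − I)·e^(rT) = (129.43 − 3.6838) · e^(0.0277·9/12)
= 125.7462 · e^0.020775 = 125.7462 × 1.020992 = ¥128.39

¥128.39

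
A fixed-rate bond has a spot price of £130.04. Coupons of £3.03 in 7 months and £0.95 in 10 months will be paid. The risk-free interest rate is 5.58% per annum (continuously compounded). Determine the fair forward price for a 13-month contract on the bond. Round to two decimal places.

£134.06

PV(coupons) I = 3.03·e^(−0.0558·7/12) + 0.95·e^(−0.0558·10/12)
I = 2.9330 + 0.9068 = 3.8398
F = (S − I)·e^(rT) = (130.04 − 3.8398) · e^(0.0558·13/12)
= 126.2002 · e^0.060450 = 126.2002 × 1.062314 = £134.06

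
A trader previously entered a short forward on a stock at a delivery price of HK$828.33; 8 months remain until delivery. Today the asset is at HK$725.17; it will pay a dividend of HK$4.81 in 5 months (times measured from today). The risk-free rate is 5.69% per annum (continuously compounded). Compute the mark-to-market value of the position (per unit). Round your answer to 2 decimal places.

HK$77.02

PV(remaining dividends) I = 4.81·e^(−0.0569·5/12) = 4.6973
Current forward F = (S − I)·e^(rT) = (725.17 − 4.6973)·e^(0.0569·8/12) = 720.4727 × 1.038662 = 748.3276
Value (long) = (F − K)·e^(−rT) = (748.3276 − 828.33) × 0.962777 = -77.0245
Short position value = −(long value) = HK$77.02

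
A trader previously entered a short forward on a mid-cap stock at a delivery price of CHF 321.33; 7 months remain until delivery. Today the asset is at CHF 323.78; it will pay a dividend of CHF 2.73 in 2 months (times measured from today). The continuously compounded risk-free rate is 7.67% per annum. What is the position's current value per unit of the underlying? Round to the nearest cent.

PV(remaining dividends) I = 2.73·e^(−0.0767·2/12) = 2.6953
Current forward F = (S − I)·e^(rT) = (323.78 − 2.6953)·e^(0.0767·7/12) = 321.0847 × 1.045758 = 335.7769
Value (long) = (F − K)·e^(−rT) = (335.7769 − 321.33) × 0.956244 = 13.8148
Short position value = −(long value) = -CHF 13.81

-CHF 13.81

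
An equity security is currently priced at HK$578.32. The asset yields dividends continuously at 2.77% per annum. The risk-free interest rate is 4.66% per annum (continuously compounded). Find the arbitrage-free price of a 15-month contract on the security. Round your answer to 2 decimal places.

F = S·e^((r − q)T) = 578.32 · e^((0.0466 − 0.0277) × 15/12)
= 578.32 · e^0.023625 = 578.32 × 1.023906
F = HK$592.15

HK$592.15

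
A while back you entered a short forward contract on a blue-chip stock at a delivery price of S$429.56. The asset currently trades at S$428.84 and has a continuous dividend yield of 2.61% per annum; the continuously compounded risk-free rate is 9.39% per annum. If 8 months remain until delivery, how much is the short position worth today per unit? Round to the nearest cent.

Current fair forward for the remaining 8 months: F = S·e^((r − q)·T), (r − q) = 0.0939 − 0.0261 = 0.0678
F = 428.84 · e^(0.0678 × 8/12) = 428.84 × 1.046237 = 448.6683
Value of long forward = (F − K)·e^(−rT) = (448.6683 − 429.56) · e^(−0.0939·8/12)
= 19.1083 × 0.939319 = 17.95
Short position value = −(long value) = -S$17.95

-S$17.95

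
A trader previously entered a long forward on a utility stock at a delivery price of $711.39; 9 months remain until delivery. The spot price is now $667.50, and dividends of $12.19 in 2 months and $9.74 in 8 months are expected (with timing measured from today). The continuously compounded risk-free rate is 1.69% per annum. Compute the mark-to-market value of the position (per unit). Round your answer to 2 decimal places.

PV(remaining dividends) I = 12.19·e^(−0.0169·2/12) + 9.74·e^(−0.0169·8/12) = 21.7866
Current forward F = (S − I)·e^(rT) = (667.50 − 21.7866)·e^(0.0169·9/12) = 645.7134 × 1.012756 = 653.9501
Value (long) = (F − K)·e^(−rT) = (653.9501 − 711.39) × 0.987405 = -56.7164
Value = -$56.72

-$56.72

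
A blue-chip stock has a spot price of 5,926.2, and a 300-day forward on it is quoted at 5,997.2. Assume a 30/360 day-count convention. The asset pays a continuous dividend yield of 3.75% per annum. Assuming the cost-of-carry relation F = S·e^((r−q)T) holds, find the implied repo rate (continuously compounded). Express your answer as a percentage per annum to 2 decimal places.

From F = S·e^((r−q)T): (r − q) = ln(F/S)/T
ln(5997.2/5926.2) = ln(1.011981) = 0.011910
(r − q) = 0.011910 / (300/360) = 0.014292
r = ln(F/S)/T + q = 0.014292 + 0.0375 = 0.051792
r = 5.18%

5.18%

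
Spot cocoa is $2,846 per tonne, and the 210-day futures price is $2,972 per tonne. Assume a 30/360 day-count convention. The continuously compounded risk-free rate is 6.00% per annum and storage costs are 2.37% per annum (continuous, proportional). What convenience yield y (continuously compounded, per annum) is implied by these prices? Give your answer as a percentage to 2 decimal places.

F = S·e^((r+u−y)T) ⇒ (r+u−y) = ln(F/S)/T
ln(2972/2846) = 0.043321; /T ⇒ 0.074265
y = r + u − ln(F/S)/T = 0.0600 + 0.0237 − 0.074265 = 0.009435
y = 0.94%

0.94%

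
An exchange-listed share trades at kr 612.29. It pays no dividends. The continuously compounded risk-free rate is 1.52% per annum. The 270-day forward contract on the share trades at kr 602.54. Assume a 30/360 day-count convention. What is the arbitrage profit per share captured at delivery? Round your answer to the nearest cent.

Fair forward: F* = S·e^(carry·T), with carry = r = 0.0152
F* = 612.29 · e^(0.0152 × 270/360) = 612.29 · e^0.011400 = 612.29 × 1.011465 = kr 619.3099
Market kr 602.54 < fair kr 619.3099: forward underpriced → reverse cash-and-carry (short spot, go long the forward).
At maturity, profit = |F_mkt − F*| = |602.54 − 619.3099| = kr 16.77 per share

kr 16.77 per share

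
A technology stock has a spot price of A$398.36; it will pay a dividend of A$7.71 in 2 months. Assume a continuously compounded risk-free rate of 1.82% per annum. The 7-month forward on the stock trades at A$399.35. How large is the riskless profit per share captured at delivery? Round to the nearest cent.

PV(dividends) I = 7.71·e^(−0.0182·2/12) = 7.6866
Fair forward F* = (S − I)·e^(rT) = (398.36 − 7.6866)·e^0.010617 = 390.6734 × 1.010674 = 394.8434
Market A$399.35 > fair 394.8434: forward overpriced → cash-and-carry (borrow at r, buy the stock and collect the dividends, short the forward).
Profit at T = |F_mkt − F*| = |399.35 − 394.8434| = A$4.51 per share

A$4.51 per share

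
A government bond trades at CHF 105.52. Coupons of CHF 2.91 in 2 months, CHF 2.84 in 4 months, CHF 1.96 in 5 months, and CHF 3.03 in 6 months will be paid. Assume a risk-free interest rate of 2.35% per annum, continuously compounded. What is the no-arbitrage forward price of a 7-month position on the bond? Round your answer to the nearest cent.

PV(coupons) I = 2.91·e^(−0.0235·2/12) + 2.84·e^(−0.0235·4/12) + 1.96·e^(−0.0235·5/12) + 3.03·e^(−0.0235·6/12)
I = 2.8986 + 2.8178 + 1.9409 + 2.9946 = 10.6519
F = (S − I)·e^(rT) = (105.52 − 10.6519) · e^(0.0235·7/12)
= 94.8681 · e^0.013708 = 94.8681 × 1.013802 = CHF 96.18

CHF 96.18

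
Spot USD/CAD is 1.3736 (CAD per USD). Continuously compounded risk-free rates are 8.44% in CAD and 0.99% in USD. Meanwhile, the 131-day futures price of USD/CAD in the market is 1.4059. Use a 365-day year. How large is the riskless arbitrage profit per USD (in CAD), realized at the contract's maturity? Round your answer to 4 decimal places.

0.0049 per USD (in CAD)

Fair futures: F* = S·e^(carry·T), with carry = (r_CAD − r_USD) = 0.0844 − 0.0099 = 0.0745
F* = 1.3736 · e^(0.0745 × 131/365) = 1.3736 · e^0.026738 = 1.3736 × 1.027099 = 1.4108
Market 1.4059 < fair 1.4108: forward underpriced → reverse cash-and-carry (short spot, go long the forward).
At maturity, profit = |F_mkt − F*| = |1.4059 − 1.4108| = 0.0049 per USD (in CAD)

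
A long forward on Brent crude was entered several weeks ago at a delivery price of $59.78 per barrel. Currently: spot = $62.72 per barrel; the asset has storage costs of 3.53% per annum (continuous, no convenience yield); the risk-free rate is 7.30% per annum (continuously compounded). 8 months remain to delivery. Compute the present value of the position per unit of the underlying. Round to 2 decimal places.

Current fair forward for the remaining 8 months: F = S·e^((r + u)·T), (r + u) = 0.0730 + 0.0353 = 0.1083
F = 62.72 · e^(0.1083 × 8/12) = 62.72 × 1.074870 = 67.4158
Value of long forward = (F − K)·e^(−rT) = (67.4158 − 59.78) · e^(−0.0730·8/12)
= 7.6358 × 0.952499 = 7.27

$7.27 per barrel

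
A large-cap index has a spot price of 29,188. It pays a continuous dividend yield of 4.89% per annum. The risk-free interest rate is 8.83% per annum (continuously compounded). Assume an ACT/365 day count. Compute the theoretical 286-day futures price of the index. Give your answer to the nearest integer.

30,103

F = S·e^((r − q)T) = 29188 · e^((0.0883 − 0.0489) × 286/365)
= 29188 · e^0.030872 = 29188 × 1.031353
F = 30,103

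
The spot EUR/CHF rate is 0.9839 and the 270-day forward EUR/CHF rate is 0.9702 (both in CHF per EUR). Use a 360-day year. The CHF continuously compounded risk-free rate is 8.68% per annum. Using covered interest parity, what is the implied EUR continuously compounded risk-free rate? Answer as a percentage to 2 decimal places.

F = S·e^((r_CHF − r_EUR)T) ⇒ r_EUR = r_CHF − ln(F/S)/T
ln(0.9702/0.9839) = -0.014022; /(270/360) = -0.018696
r_EUR = 0.0868 + 0.018696 = 0.105496
r_EUR = 10.55%

10.55%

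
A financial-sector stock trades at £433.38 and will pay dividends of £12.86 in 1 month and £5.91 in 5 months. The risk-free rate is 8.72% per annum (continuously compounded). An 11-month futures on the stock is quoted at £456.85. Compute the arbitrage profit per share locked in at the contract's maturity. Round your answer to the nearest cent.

£7.41 per share

PV(dividends) I = 12.86·e^(−0.0872·1/12) + 5.91·e^(−0.0872·5/12) = 18.4660
Fair futures F* = (S − I)·e^(rT) = (433.38 − 18.4660)·e^0.079933 = 414.9140 × 1.083214 = 449.4407
Market £456.85 > fair 449.4407: forward overpriced → cash-and-carry (borrow at r, buy the stock and collect the dividends, short the forward).
Profit at T = |F_mkt − F*| = |456.85 − 449.4407| = £7.41 per share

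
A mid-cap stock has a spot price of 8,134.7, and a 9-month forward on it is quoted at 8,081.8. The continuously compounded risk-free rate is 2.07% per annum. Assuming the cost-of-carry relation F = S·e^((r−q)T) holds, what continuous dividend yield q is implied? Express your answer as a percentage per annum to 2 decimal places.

2.94%

From F = S·e^((r−q)T): (r − q) = ln(F/S)/T
ln(8081.8/8134.7) = ln(0.993497) = -0.006524
(r − q) = -0.006524 / (9/12) = -0.008699
q = r − ln(F/S)/T = 0.0207 + 0.008699 = 0.029399
q = 2.94%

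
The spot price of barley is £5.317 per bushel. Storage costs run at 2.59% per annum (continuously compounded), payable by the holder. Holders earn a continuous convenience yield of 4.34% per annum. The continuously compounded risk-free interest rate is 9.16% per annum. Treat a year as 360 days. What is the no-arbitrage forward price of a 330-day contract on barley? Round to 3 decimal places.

Net carry = r + u − y = 0.0916 + 0.0259 − 0.0434 = 0.0741
F = S·e^((r+u−y)T) = 5.317 · e^(0.0741 × 330/360) = 5.317 · e^0.067925
= 5.317 × 1.070285 = £5.691 per bushel

£5.691 per bushel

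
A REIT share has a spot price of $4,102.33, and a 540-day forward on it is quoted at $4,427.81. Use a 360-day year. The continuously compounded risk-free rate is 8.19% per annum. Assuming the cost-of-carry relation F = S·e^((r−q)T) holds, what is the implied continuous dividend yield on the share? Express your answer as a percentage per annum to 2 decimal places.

3.10%

From F = S·e^((r−q)T): (r − q) = ln(F/S)/T
ln(4427.81/4102.33) = ln(1.079340) = 0.076350
(r − q) = 0.076350 / (540/360) = 0.050900
q = r − ln(F/S)/T = 0.0819 − 0.050900 = 0.031000
q = 3.10%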